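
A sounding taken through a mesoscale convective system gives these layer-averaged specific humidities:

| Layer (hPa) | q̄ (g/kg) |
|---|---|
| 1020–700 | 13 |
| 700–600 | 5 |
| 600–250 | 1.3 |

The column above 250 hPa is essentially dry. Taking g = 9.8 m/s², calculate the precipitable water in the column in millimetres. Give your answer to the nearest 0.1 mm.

PW ≈ 52.2 mm

Precipitable water is the column-integrated vapour mass per unit area: PW = (1/g) Σ q̄ Δp, with q in kg/kg and Δp in Pa (1 kg/m² of water = 1 mm).
Layer 1020–700 hPa: Δp = 320 hPa = 32000 Pa, q̄ = 0.013 kg/kg → 0.013 × 32000 / 9.8 = 42.45 mm
Layer 700–600 hPa: Δp = 100 hPa = 10000 Pa, q̄ = 0.005 kg/kg → 0.005 × 10000 / 9.8 = 5.10 mm
Layer 600–250 hPa: Δp = 350 hPa = 35000 Pa, q̄ = 0.0013 kg/kg → 0.0013 × 35000 / 9.8 = 4.64 mm
PW = 42.45 + 5.10 + 4.64 = 52.19 ≈ 52.2 mm.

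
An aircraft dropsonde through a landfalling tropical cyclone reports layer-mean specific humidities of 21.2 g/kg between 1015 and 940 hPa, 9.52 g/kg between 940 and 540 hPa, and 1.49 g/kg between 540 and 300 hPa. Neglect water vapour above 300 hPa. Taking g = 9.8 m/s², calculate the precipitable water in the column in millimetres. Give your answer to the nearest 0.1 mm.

Precipitable water is the column-integrated vapour mass per unit area: PW = (1/g) Σ q̄ Δp, with q in kg/kg and Δp in Pa (1 kg/m² of water = 1 mm).
Layer 1015–940 hPa: Δp = 75 hPa = 7500 Pa, q̄ = 0.0212 kg/kg → 0.0212 × 7500 / 9.8 = 16.22 mm
Layer 940–540 hPa: Δp = 400 hPa = 40000 Pa, q̄ = 0.00952 kg/kg → 0.00952 × 40000 / 9.8 = 38.86 mm
Layer 540–300 hPa: Δp = 240 hPa = 24000 Pa, q̄ = 0.00149 kg/kg → 0.00149 × 24000 / 9.8 = 3.65 mm
PW = 16.22 + 38.86 + 3.65 = 58.73 ≈ 58.7 mm.

PW ≈ 58.7 mm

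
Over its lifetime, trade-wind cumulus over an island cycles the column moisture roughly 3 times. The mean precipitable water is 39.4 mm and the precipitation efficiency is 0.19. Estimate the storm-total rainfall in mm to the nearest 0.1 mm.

Each cycle deposits ε × PW = 0.19 × 39.4 = 7.486 mm.
Over 3 cycles: 3 × 7.486 = 22.5 mm.

rainfall ≈ 22.5 mm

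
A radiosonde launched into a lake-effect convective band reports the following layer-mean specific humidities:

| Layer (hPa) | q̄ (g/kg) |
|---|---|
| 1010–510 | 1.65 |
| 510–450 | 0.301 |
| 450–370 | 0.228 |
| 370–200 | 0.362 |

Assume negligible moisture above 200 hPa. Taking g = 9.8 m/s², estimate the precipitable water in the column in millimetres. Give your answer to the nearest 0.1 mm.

Precipitable water is the column-integrated vapour mass per unit area: PW = (1/g) Σ q̄ Δp, with q in kg/kg and Δp in Pa (1 kg/m² of water = 1 mm).
Layer 1010–510 hPa: Δp = 500 hPa = 50000 Pa, q̄ = 0.00165 kg/kg → 0.00165 × 50000 / 9.8 = 8.42 mm
Layer 510–450 hPa: Δp = 60 hPa = 6000 Pa, q̄ = 0.000301 kg/kg → 0.000301 × 6000 / 9.8 = 0.18 mm
Layer 450–370 hPa: Δp = 80 hPa = 8000 Pa, q̄ = 0.000228 kg/kg → 0.000228 × 8000 / 9.8 = 0.19 mm
Layer 370–200 hPa: Δp = 170 hPa = 17000 Pa, q̄ = 0.000362 kg/kg → 0.000362 × 17000 / 9.8 = 0.63 mm
PW = 8.42 + 0.18 + 0.19 + 0.63 = 9.42 ≈ 9.4 mm.

PW ≈ 9.4 mm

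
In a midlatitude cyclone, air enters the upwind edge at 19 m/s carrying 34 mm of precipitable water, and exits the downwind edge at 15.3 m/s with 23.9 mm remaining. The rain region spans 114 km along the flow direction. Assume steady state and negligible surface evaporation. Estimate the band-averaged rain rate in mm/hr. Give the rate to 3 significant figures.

R ≈ 8.85 mm/hr

Column moisture flux per unit crosswind length is F = V × PW.
Inflow: F_in = 19 × 34 = 646 mm·m/s
Outflow: F_out = 15.3 × 23.9 = 365.67 mm·m/s
Steady-state rate R = (F_in − F_out)/L = (646 − 365.67) / 114000 m = 2.459e-03 mm/s.
R = 2.459e-03 × 3600 = 8.85 mm/hr.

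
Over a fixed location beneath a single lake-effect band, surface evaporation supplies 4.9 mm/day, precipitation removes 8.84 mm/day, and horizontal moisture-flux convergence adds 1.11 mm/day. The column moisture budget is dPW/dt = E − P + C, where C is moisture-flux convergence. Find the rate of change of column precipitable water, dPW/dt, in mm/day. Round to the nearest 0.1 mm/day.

dPW/dt = E − P + C = 4.9 − 8.84 + (1.11) = -2.8 mm/day.

dPW/dt ≈ -2.8 mm/day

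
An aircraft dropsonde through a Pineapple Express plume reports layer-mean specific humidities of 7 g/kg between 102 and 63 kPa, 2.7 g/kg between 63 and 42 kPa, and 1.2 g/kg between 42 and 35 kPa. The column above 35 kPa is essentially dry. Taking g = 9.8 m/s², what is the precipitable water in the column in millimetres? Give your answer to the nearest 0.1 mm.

PW ≈ 34.5 mm

Precipitable water is the column-integrated vapour mass per unit area: PW = (1/g) Σ q̄ Δp, with q in kg/kg and Δp in Pa (1 kg/m² of water = 1 mm).
Layer 102–63 kPa: Δp = 390 hPa = 39000 Pa, q̄ = 0.007 kg/kg → 0.007 × 39000 / 9.8 = 27.86 mm
Layer 63–42 kPa: Δp = 210 hPa = 21000 Pa, q̄ = 0.0027 kg/kg → 0.0027 × 21000 / 9.8 = 5.79 mm
Layer 42–35 kPa: Δp = 70 hPa = 7000 Pa, q̄ = 0.0012 kg/kg → 0.0012 × 7000 / 9.8 = 0.86 mm
PW = 27.86 + 5.79 + 0.86 = 34.51 ≈ 34.5 mm.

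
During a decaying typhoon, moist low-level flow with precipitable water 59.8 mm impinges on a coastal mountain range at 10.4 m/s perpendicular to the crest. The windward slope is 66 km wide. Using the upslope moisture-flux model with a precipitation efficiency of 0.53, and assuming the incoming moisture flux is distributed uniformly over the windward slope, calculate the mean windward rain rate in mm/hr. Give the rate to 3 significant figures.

R ≈ 18.0 mm/hr

Incoming column moisture flux per unit ridge length: F = V × PW = 10.4 × 59.8 = 621.92 mm·m/s.
Spread over the 66 km slope with efficiency ε = 0.53: R = ε·F/W = 0.53 × 621.92 / 66000 m = 4.994e-03 mm/s.
R = 4.994e-03 × 3600 = 18.0 mm/hr.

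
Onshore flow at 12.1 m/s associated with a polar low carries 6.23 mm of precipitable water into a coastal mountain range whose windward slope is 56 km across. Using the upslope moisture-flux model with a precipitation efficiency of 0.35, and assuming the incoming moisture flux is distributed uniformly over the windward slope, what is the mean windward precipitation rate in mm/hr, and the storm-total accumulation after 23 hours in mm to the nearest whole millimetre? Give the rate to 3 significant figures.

Incoming column moisture flux per unit ridge length: F = V × PW = 12.1 × 6.23 = 75.383 mm·m/s.
Spread over the 56 km slope with efficiency ε = 0.35: R = ε·F/W = 0.35 × 75.383 / 56000 m = 4.711e-04 mm/s.
R = 4.711e-04 × 3600 = 1.70 mm/hr.
Over 23 h: total = 1.70 × 23 = 39.1 ≈ 39 mm.

R ≈ 1.70 mm/hr; total ≈ 39 mm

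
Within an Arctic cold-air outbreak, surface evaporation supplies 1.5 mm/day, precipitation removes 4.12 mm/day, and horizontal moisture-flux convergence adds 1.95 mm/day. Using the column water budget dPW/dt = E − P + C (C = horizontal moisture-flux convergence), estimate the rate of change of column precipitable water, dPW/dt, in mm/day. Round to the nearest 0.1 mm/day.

dPW/dt = E − P + C = 1.5 − 4.12 + (1.95) = -0.7 mm/day.

dPW/dt ≈ -0.7 mm/day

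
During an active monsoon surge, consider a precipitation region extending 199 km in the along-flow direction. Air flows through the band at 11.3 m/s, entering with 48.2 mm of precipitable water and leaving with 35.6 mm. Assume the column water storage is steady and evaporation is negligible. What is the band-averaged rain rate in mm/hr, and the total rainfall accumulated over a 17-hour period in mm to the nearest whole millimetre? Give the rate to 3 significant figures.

Column moisture flux per unit crosswind length is F = V × PW.
Inflow: F_in = 11.3 × 48.2 = 544.66 mm·m/s
Outflow: F_out = 11.3 × 35.6 = 402.28 mm·m/s
Steady-state rate R = (F_in − F_out)/L = (544.66 − 402.28) / 199000 m = 7.155e-04 mm/s.
R = 7.155e-04 × 3600 = 2.58 mm/hr.
Over 17 h: total = 2.58 × 17 = 43.86 ≈ 44 mm.

R ≈ 2.58 mm/hr; total ≈ 44 mm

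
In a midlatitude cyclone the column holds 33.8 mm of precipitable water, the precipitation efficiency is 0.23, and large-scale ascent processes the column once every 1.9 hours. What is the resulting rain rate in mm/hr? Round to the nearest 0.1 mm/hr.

Each overturning extracts ε × PW = 0.23 × 33.8 = 7.774 mm.
Rate = ε·PW / τ = 7.774 / 1.9 h = 4.1 mm/hr.

R ≈ 4.1 mm/hr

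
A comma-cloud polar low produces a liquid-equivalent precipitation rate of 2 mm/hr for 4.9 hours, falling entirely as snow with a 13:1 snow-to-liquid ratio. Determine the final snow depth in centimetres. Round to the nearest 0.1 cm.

snow depth ≈ 12.7 cm

Liquid-equivalent depth = 2 × 4.9 = 9.8 mm.
Snow depth = 9.8 mm × 13 = 127.4 mm = 12.7 cm.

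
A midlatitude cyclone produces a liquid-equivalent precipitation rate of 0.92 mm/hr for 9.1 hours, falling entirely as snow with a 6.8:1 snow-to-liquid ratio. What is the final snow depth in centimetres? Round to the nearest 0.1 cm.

Liquid-equivalent depth = 0.92 × 9.1 = 8.372 mm.
Snow depth = 8.372 mm × 6.8 = 56.9296 mm = 5.7 cm.

snow depth ≈ 5.7 cm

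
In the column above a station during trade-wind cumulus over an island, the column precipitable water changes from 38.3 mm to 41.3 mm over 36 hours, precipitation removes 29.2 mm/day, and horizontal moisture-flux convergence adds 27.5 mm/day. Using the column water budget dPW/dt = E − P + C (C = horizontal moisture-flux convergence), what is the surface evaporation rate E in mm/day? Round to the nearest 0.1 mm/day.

E ≈ 3.7 mm/day

dPW/dt = (41.3 − 38.3) mm / (36/24 day) = +2.000 mm/day.
E = dPW/dt + P − C = (+2.000) + 29.2 − (27.5) = 3.7 mm/day.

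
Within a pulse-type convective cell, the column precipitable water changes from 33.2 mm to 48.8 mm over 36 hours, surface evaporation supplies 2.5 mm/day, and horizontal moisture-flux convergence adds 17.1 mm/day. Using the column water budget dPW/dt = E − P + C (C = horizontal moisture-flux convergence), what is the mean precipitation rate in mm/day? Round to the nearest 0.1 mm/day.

dPW/dt = (48.8 − 33.2) mm / (36/24 day) = +10.400 mm/day.
P = E + C − dPW/dt = 2.5 + (17.1) − (+10.400) = 9.2 mm/day.

P ≈ 9.2 mm/day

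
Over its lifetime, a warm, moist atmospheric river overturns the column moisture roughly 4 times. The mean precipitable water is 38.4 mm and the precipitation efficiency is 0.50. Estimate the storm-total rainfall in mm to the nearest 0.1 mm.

rainfall ≈ 76.8 mm

Each cycle deposits ε × PW = 0.50 × 38.4 = 19.2 mm.
Over 4 cycles: 4 × 19.2 = 76.8 mm.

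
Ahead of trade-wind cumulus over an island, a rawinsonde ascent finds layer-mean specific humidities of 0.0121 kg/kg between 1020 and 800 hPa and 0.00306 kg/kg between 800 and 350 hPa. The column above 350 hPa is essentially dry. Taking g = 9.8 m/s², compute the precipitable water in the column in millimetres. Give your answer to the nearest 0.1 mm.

Precipitable water is the column-integrated vapour mass per unit area: PW = (1/g) Σ q̄ Δp, with q in kg/kg and Δp in Pa (1 kg/m² of water = 1 mm).
Layer 1020–800 hPa: Δp = 220 hPa = 22000 Pa, q̄ = 0.0121 kg/kg → 0.0121 × 22000 / 9.8 = 27.16 mm
Layer 800–350 hPa: Δp = 450 hPa = 45000 Pa, q̄ = 0.00306 kg/kg → 0.00306 × 45000 / 9.8 = 14.05 mm
PW = 27.16 + 14.05 = 41.21 ≈ 41.2 mm.

PW ≈ 41.2 mm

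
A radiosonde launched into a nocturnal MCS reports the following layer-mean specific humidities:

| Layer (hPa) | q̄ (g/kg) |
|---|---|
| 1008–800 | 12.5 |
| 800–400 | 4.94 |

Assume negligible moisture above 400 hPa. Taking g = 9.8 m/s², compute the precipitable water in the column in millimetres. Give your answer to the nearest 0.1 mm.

PW ≈ 46.7 mm

Precipitable water is the column-integrated vapour mass per unit area: PW = (1/g) Σ q̄ Δp, with q in kg/kg and Δp in Pa (1 kg/m² of water = 1 mm).
Layer 1008–800 hPa: Δp = 208 hPa = 20800 Pa, q̄ = 0.0125 kg/kg → 0.0125 × 20800 / 9.8 = 26.53 mm
Layer 800–400 hPa: Δp = 400 hPa = 40000 Pa, q̄ = 0.00494 kg/kg → 0.00494 × 40000 / 9.8 = 20.16 mm
PW = 26.53 + 20.16 = 46.69 ≈ 46.7 mm.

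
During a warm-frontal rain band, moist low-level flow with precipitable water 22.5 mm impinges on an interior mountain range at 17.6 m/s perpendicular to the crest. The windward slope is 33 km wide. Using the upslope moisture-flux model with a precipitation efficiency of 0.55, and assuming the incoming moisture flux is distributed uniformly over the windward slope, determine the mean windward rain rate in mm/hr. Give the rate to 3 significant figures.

R ≈ 23.8 mm/hr

Incoming column moisture flux per unit ridge length: F = V × PW = 17.6 × 22.5 = 396 mm·m/s.
Spread over the 33 km slope with efficiency ε = 0.55: R = ε·F/W = 0.55 × 396 / 33000 m = 6.600e-03 mm/s.
R = 6.600e-03 × 3600 = 23.8 mm/hr.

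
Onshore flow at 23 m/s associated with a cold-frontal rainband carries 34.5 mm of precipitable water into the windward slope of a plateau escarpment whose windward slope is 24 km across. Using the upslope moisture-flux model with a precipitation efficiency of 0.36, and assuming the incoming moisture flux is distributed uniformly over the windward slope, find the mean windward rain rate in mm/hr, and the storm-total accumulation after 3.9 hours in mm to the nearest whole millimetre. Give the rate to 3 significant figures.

Incoming column moisture flux per unit ridge length: F = V × PW = 23 × 34.5 = 793.5 mm·m/s.
Spread over the 24 km slope with efficiency ε = 0.36: R = ε·F/W = 0.36 × 793.5 / 24000 m = 1.190e-02 mm/s.
R = 1.190e-02 × 3600 = 42.8 mm/hr.
Over 3.9 h: total = 42.8 × 3.9 = 166.92 ≈ 167 mm.

R ≈ 42.8 mm/hr; total ≈ 167 mm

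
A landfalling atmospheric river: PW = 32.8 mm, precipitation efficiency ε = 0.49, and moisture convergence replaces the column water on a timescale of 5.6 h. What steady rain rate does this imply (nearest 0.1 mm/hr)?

Each overturning extracts ε × PW = 0.49 × 32.8 = 16.072 mm.
Rate = ε·PW / τ = 16.072 / 5.6 h = 2.9 mm/hr.

R ≈ 2.9 mm/hr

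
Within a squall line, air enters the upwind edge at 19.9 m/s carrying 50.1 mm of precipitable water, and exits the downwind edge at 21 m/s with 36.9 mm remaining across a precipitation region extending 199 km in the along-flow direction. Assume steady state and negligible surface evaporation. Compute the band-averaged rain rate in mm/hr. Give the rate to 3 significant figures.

R ≈ 4.02 mm/hr

Column moisture flux per unit crosswind length is F = V × PW.
Inflow: F_in = 19.9 × 50.1 = 996.99 mm·m/s
Outflow: F_out = 21 × 36.9 = 774.9 mm·m/s
Steady-state rate R = (F_in − F_out)/L = (996.99 − 774.9) / 199000 m = 1.116e-03 mm/s.
R = 1.116e-03 × 3600 = 4.02 mm/hr.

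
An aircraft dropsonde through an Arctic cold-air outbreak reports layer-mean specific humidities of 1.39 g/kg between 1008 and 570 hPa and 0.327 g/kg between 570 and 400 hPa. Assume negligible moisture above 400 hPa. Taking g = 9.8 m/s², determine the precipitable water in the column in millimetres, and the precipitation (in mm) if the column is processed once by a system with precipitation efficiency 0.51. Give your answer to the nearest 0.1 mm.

PW ≈ 6.8 mm; precipitation ≈ 3.5 mm

Precipitable water is the column-integrated vapour mass per unit area: PW = (1/g) Σ q̄ Δp, with q in kg/kg and Δp in Pa (1 kg/m² of water = 1 mm).
Layer 1008–570 hPa: Δp = 438 hPa = 43800 Pa, q̄ = 0.00139 kg/kg → 0.00139 × 43800 / 9.8 = 6.21 mm
Layer 570–400 hPa: Δp = 170 hPa = 17000 Pa, q̄ = 0.000327 kg/kg → 0.000327 × 17000 / 9.8 = 0.57 mm
PW = 6.21 + 0.57 = 6.78 ≈ 6.8 mm.
Precipitation = ε × PW = 0.51 × 6.8 = 3.5 mm.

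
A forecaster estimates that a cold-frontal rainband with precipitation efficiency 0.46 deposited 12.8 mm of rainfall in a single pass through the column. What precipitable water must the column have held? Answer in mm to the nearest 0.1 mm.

PW ≈ 27.8 mm

PW = rainfall / ε = 12.8 / 0.46 = 27.8 mm.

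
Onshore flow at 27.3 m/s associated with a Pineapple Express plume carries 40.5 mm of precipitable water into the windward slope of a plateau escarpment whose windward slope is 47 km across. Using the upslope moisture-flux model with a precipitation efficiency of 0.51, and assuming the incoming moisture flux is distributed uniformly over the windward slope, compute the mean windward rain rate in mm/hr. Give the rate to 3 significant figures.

R ≈ 43.2 mm/hr

Incoming column moisture flux per unit ridge length: F = V × PW = 27.3 × 40.5 = 1105.65 mm·m/s.
Spread over the 47 km slope with efficiency ε = 0.51: R = ε·F/W = 0.51 × 1105.65 / 47000 m = 1.200e-02 mm/s.
R = 1.200e-02 × 3600 = 43.2 mm/hr.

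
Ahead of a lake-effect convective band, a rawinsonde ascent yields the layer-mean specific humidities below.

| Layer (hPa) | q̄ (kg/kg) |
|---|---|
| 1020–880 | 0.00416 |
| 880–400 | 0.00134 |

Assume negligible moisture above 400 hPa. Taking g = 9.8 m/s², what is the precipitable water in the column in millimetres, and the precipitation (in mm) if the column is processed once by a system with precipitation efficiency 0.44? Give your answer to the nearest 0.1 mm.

PW ≈ 12.5 mm; precipitation ≈ 5.5 mm

Precipitable water is the column-integrated vapour mass per unit area: PW = (1/g) Σ q̄ Δp, with q in kg/kg and Δp in Pa (1 kg/m² of water = 1 mm).
Layer 1020–880 hPa: Δp = 140 hPa = 14000 Pa, q̄ = 0.00416 kg/kg → 0.00416 × 14000 / 9.8 = 5.94 mm
Layer 880–400 hPa: Δp = 480 hPa = 48000 Pa, q̄ = 0.00134 kg/kg → 0.00134 × 48000 / 9.8 = 6.56 mm
PW = 5.94 + 6.56 = 12.50 ≈ 12.5 mm.
Precipitation = ε × PW = 0.44 × 12.5 = 5.5 mm.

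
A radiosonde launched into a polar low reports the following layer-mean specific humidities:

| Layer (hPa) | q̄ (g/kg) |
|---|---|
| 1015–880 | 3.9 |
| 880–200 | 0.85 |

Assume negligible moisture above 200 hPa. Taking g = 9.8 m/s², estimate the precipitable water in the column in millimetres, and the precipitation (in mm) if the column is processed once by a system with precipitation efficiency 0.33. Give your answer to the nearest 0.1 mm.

Precipitable water is the column-integrated vapour mass per unit area: PW = (1/g) Σ q̄ Δp, with q in kg/kg and Δp in Pa (1 kg/m² of water = 1 mm).
Layer 1015–880 hPa: Δp = 135 hPa = 13500 Pa, q̄ = 0.0039 kg/kg → 0.0039 × 13500 / 9.8 = 5.37 mm
Layer 880–200 hPa: Δp = 680 hPa = 68000 Pa, q̄ = 0.00085 kg/kg → 0.00085 × 68000 / 9.8 = 5.90 mm
PW = 5.37 + 5.90 = 11.27 ≈ 11.3 mm.
Precipitation = ε × PW = 0.33 × 11.3 = 3.7 mm.

PW ≈ 11.3 mm; precipitation ≈ 3.7 mm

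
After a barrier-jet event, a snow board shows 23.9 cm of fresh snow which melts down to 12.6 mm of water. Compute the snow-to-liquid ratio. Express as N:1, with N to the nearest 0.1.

Ratio = snow depth / SWE = 239 mm / 12.6 mm = 19.0, i.e. 19.0:1.

ratio ≈ 19.0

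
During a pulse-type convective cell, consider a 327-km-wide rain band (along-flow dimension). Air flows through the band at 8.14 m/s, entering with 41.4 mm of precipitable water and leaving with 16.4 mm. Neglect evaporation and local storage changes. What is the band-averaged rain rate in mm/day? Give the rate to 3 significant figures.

Column moisture flux per unit crosswind length is F = V × PW.
Inflow: F_in = 8.14 × 41.4 = 336.996 mm·m/s
Outflow: F_out = 8.14 × 16.4 = 133.496 mm·m/s
Steady-state rate R = (F_in − F_out)/L = (336.996 − 133.496) / 327000 m = 6.223e-04 mm/s.
R = 6.223e-04 × 3600 × 24 = 53.8 mm/day.

R ≈ 53.8 mm/day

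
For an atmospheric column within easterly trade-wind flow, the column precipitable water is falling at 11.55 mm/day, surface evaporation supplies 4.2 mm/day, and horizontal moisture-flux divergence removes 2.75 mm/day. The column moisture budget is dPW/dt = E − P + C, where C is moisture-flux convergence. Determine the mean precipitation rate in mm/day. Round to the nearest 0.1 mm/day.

dPW/dt = -11.55 mm/day.
P = E + C − dPW/dt = 4.2 + (-2.75) − (-11.55) = 13.0 mm/day.

P ≈ 13.0 mm/day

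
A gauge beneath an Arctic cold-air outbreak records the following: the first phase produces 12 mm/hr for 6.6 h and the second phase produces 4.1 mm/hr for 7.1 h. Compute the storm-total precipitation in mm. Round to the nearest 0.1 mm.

Total = Σ Rᵢ Δtᵢ = 12 × 6.6 + 4.1 × 7.1
      = 79.2 + 29.11 = 108.3 mm.

total ≈ 108.3 mm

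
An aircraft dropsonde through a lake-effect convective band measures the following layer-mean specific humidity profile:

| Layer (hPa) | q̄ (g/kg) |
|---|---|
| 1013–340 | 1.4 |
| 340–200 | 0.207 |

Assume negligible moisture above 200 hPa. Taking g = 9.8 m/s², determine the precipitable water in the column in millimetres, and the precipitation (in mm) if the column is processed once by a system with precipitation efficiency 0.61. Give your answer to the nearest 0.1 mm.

PW ≈ 9.9 mm; precipitation ≈ 6.0 mm

Precipitable water is the column-integrated vapour mass per unit area: PW = (1/g) Σ q̄ Δp, with q in kg/kg and Δp in Pa (1 kg/m² of water = 1 mm).
Layer 1013–340 hPa: Δp = 673 hPa = 67300 Pa, q̄ = 0.0014 kg/kg → 0.0014 × 67300 / 9.8 = 9.61 mm
Layer 340–200 hPa: Δp = 140 hPa = 14000 Pa, q̄ = 0.000207 kg/kg → 0.000207 × 14000 / 9.8 = 0.30 mm
PW = 9.61 + 0.30 = 9.91 ≈ 9.9 mm.
Precipitation = ε × PW = 0.61 × 9.9 = 6.0 mm.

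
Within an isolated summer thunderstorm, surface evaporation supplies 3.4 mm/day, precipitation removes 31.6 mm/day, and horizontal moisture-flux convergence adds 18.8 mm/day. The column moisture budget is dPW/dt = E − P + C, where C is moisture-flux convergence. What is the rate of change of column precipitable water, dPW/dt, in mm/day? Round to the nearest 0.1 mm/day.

dPW/dt = E − P + C = 3.4 − 31.6 + (18.8) = -9.4 mm/day.

dPW/dt ≈ -9.4 mm/day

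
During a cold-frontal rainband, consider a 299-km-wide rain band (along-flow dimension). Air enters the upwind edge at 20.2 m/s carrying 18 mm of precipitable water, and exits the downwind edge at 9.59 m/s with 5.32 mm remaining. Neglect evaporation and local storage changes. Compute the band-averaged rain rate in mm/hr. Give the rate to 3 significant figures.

R ≈ 3.76 mm/hr

Column moisture flux per unit crosswind length is F = V × PW.
Inflow: F_in = 20.2 × 18 = 363.6 mm·m/s
Outflow: F_out = 9.59 × 5.32 = 51.0188 mm·m/s
Steady-state rate R = (F_in − F_out)/L = (363.6 − 51.0188) / 299000 m = 1.045e-03 mm/s.
R = 1.045e-03 × 3600 = 3.76 mm/hr.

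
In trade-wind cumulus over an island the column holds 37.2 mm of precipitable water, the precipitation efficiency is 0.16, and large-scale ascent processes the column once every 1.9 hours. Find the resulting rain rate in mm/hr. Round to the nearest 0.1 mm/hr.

Each overturning extracts ε × PW = 0.16 × 37.2 = 5.952 mm.
Rate = ε·PW / τ = 5.952 / 1.9 h = 3.1 mm/hr.

R ≈ 3.1 mm/hr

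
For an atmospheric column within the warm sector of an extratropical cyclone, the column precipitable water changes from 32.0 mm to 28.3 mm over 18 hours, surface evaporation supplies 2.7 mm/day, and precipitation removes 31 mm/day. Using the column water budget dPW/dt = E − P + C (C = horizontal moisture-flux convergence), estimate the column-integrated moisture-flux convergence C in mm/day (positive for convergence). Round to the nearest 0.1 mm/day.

dPW/dt = (28.3 − 32.0) mm / (18/24 day) = -4.933 mm/day.
C = dPW/dt − E + P = (-4.933) − 2.7 + 31 = 23.4 mm/day.

C ≈ 23.4 mm/day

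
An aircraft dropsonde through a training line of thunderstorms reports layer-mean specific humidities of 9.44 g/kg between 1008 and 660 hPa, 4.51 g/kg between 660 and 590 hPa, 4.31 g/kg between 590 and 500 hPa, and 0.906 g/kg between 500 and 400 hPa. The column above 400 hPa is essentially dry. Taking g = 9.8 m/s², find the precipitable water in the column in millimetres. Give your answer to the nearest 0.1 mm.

PW ≈ 41.6 mm

Precipitable water is the column-integrated vapour mass per unit area: PW = (1/g) Σ q̄ Δp, with q in kg/kg and Δp in Pa (1 kg/m² of water = 1 mm).
Layer 1008–660 hPa: Δp = 348 hPa = 34800 Pa, q̄ = 0.00944 kg/kg → 0.00944 × 34800 / 9.8 = 33.52 mm
Layer 660–590 hPa: Δp = 70 hPa = 7000 Pa, q̄ = 0.00451 kg/kg → 0.00451 × 7000 / 9.8 = 3.22 mm
Layer 590–500 hPa: Δp = 90 hPa = 9000 Pa, q̄ = 0.00431 kg/kg → 0.00431 × 9000 / 9.8 = 3.96 mm
Layer 500–400 hPa: Δp = 100 hPa = 10000 Pa, q̄ = 0.000906 kg/kg → 0.000906 × 10000 / 9.8 = 0.92 mm
PW = 33.52 + 3.22 + 3.96 + 0.92 = 41.62 ≈ 41.6 mm.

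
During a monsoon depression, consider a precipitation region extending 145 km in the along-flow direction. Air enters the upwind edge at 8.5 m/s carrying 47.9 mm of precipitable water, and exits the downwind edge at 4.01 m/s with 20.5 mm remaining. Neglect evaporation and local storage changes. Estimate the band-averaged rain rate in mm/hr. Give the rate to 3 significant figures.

Column moisture flux per unit crosswind length is F = V × PW.
Inflow: F_in = 8.5 × 47.9 = 407.15 mm·m/s
Outflow: F_out = 4.01 × 20.5 = 82.205 mm·m/s
Steady-state rate R = (F_in − F_out)/L = (407.15 − 82.205) / 145000 m = 2.241e-03 mm/s.
R = 2.241e-03 × 3600 = 8.07 mm/hr.

R ≈ 8.07 mm/hr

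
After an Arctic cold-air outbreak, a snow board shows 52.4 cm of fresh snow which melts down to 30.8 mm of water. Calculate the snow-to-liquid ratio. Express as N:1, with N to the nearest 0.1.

Ratio = snow depth / SWE = 524 mm / 30.8 mm = 17.0, i.e. 17.0:1.

ratio ≈ 17.0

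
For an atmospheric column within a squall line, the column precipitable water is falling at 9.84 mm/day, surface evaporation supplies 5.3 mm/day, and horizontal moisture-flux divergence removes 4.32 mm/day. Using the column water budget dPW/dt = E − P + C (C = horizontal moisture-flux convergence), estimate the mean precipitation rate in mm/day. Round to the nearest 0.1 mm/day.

dPW/dt = -9.84 mm/day.
P = E + C − dPW/dt = 5.3 + (-4.32) − (-9.84) = 10.8 mm/day.

P ≈ 10.8 mm/day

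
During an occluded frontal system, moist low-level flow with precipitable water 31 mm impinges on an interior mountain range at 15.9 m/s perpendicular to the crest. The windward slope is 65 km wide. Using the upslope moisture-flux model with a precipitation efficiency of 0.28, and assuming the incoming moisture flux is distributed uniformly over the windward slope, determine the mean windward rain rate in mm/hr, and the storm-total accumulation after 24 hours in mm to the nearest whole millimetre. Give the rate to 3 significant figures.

Incoming column moisture flux per unit ridge length: F = V × PW = 15.9 × 31 = 492.9 mm·m/s.
Spread over the 65 km slope with efficiency ε = 0.28: R = ε·F/W = 0.28 × 492.9 / 65000 m = 2.123e-03 mm/s.
R = 2.123e-03 × 3600 = 7.64 mm/hr.
Over 24 h: total = 7.64 × 24 = 183.36 ≈ 183 mm.

R ≈ 7.64 mm/hr; total ≈ 183 mm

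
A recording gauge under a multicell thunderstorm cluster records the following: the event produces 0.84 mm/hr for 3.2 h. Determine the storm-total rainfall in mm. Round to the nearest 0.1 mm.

Total = Σ Rᵢ Δtᵢ = 0.84 × 3.2
      = 2.688 = 2.7 mm.

total ≈ 2.7 mm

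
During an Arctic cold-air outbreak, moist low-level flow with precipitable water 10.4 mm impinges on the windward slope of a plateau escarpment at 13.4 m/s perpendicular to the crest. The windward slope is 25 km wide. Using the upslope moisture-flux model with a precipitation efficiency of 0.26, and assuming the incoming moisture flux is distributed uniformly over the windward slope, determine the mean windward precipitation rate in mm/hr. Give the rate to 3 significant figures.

R ≈ 5.22 mm/hr

Incoming column moisture flux per unit ridge length: F = V × PW = 13.4 × 10.4 = 139.36 mm·m/s.
Spread over the 25 km slope with efficiency ε = 0.26: R = ε·F/W = 0.26 × 139.36 / 25000 m = 1.449e-03 mm/s.
R = 1.449e-03 × 3600 = 5.22 mm/hr.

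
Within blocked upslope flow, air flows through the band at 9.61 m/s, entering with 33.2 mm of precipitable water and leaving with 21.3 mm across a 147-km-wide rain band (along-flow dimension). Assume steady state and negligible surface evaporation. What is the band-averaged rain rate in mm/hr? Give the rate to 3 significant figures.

Column moisture flux per unit crosswind length is F = V × PW.
Inflow: F_in = 9.61 × 33.2 = 319.052 mm·m/s
Outflow: F_out = 9.61 × 21.3 = 204.693 mm·m/s
Steady-state rate R = (F_in − F_out)/L = (319.052 − 204.693) / 147000 m = 7.780e-04 mm/s.
R = 7.780e-04 × 3600 = 2.80 mm/hr.

R ≈ 2.80 mm/hr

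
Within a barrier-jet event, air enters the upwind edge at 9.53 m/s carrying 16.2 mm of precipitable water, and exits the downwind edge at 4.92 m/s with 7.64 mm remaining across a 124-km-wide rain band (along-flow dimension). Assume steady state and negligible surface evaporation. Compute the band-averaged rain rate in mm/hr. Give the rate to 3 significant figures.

Column moisture flux per unit crosswind length is F = V × PW.
Inflow: F_in = 9.53 × 16.2 = 154.386 mm·m/s
Outflow: F_out = 4.92 × 7.64 = 37.5888 mm·m/s
Steady-state rate R = (F_in − F_out)/L = (154.386 − 37.5888) / 124000 m = 9.419e-04 mm/s.
R = 9.419e-04 × 3600 = 3.39 mm/hr.

R ≈ 3.39 mm/hr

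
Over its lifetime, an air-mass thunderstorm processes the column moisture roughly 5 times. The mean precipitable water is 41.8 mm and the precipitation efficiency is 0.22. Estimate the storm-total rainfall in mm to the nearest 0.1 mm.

rainfall ≈ 46.0 mm

Each cycle deposits ε × PW = 0.22 × 41.8 = 9.196 mm.
Over 5 cycles: 5 × 9.196 = 46.0 mm.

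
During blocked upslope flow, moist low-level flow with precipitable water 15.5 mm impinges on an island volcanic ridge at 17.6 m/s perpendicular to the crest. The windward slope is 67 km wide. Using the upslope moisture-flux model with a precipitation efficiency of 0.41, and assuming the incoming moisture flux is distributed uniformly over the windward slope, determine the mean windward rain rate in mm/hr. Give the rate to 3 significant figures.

R ≈ 6.01 mm/hr

Incoming column moisture flux per unit ridge length: F = V × PW = 17.6 × 15.5 = 272.8 mm·m/s.
Spread over the 67 km slope with efficiency ε = 0.41: R = ε·F/W = 0.41 × 272.8 / 67000 m = 1.669e-03 mm/s.
R = 1.669e-03 × 3600 = 6.01 mm/hr.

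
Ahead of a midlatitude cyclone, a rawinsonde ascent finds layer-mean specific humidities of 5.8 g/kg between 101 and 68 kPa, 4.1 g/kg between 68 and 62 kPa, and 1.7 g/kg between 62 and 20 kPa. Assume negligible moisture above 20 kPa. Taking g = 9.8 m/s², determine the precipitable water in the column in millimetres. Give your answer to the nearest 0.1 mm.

Precipitable water is the column-integrated vapour mass per unit area: PW = (1/g) Σ q̄ Δp, with q in kg/kg and Δp in Pa (1 kg/m² of water = 1 mm).
Layer 101–68 kPa: Δp = 330 hPa = 33000 Pa, q̄ = 0.0058 kg/kg → 0.0058 × 33000 / 9.8 = 19.53 mm
Layer 68–62 kPa: Δp = 60 hPa = 6000 Pa, q̄ = 0.0041 kg/kg → 0.0041 × 6000 / 9.8 = 2.51 mm
Layer 62–20 kPa: Δp = 420 hPa = 42000 Pa, q̄ = 0.0017 kg/kg → 0.0017 × 42000 / 9.8 = 7.29 mm
PW = 19.53 + 2.51 + 7.29 = 29.33 ≈ 29.3 mm.

PW ≈ 29.3 mm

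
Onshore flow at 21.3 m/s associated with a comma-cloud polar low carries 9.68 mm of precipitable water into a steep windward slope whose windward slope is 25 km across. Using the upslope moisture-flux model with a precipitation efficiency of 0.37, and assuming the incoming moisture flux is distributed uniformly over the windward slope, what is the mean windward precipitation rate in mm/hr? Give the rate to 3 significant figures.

R ≈ 11.0 mm/hr

Incoming column moisture flux per unit ridge length: F = V × PW = 21.3 × 9.68 = 206.184 mm·m/s.
Spread over the 25 km slope with efficiency ε = 0.37: R = ε·F/W = 0.37 × 206.184 / 25000 m = 3.052e-03 mm/s.
R = 3.052e-03 × 3600 = 11.0 mm/hr.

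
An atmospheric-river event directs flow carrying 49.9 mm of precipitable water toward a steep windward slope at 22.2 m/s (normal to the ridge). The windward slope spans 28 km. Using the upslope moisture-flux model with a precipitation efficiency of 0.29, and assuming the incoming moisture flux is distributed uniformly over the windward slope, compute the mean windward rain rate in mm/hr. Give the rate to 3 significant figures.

R ≈ 41.3 mm/hr

Incoming column moisture flux per unit ridge length: F = V × PW = 22.2 × 49.9 = 1107.78 mm·m/s.
Spread over the 28 km slope with efficiency ε = 0.29: R = ε·F/W = 0.29 × 1107.78 / 28000 m = 1.147e-02 mm/s.
R = 1.147e-02 × 3600 = 41.3 mm/hr.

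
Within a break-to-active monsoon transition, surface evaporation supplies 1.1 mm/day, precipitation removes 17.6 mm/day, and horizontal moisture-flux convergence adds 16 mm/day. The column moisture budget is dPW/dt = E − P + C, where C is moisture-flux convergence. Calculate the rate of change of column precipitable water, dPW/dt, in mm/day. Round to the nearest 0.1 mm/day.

dPW/dt = E − P + C = 1.1 − 17.6 + (16) = -0.5 mm/day.

dPW/dt ≈ -0.5 mm/day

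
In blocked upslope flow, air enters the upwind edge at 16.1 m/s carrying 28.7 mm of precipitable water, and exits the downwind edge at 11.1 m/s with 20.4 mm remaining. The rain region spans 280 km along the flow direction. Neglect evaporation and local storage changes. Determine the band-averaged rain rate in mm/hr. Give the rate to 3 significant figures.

R ≈ 3.03 mm/hr

Column moisture flux per unit crosswind length is F = V × PW.
Inflow: F_in = 16.1 × 28.7 = 462.07 mm·m/s
Outflow: F_out = 11.1 × 20.4 = 226.44 mm·m/s
Steady-state rate R = (F_in − F_out)/L = (462.07 − 226.44) / 280000 m = 8.415e-04 mm/s.
R = 8.415e-04 × 3600 = 3.03 mm/hr.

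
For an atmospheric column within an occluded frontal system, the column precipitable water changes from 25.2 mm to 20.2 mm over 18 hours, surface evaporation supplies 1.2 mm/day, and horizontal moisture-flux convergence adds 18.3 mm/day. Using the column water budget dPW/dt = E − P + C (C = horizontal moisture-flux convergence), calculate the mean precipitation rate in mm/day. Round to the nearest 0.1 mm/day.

dPW/dt = (20.2 − 25.2) mm / (18/24 day) = -6.667 mm/day.
P = E + C − dPW/dt = 1.2 + (18.3) − (-6.667) = 26.2 mm/day.

P ≈ 26.2 mm/day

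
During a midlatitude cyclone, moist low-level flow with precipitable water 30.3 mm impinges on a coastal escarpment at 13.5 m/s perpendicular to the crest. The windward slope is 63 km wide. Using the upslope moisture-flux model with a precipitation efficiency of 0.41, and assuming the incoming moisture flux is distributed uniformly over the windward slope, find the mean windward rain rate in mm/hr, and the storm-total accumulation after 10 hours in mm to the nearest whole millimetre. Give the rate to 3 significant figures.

R ≈ 9.58 mm/hr; total ≈ 96 mm

Incoming column moisture flux per unit ridge length: F = V × PW = 13.5 × 30.3 = 409.05 mm·m/s.
Spread over the 63 km slope with efficiency ε = 0.41: R = ε·F/W = 0.41 × 409.05 / 63000 m = 2.662e-03 mm/s.
R = 2.662e-03 × 3600 = 9.58 mm/hr.
Over 10 h: total = 9.58 × 10 = 95.8 ≈ 96 mm.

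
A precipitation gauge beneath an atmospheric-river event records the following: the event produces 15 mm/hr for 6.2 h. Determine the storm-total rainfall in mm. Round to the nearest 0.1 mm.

total ≈ 93.0 mm

Total = Σ Rᵢ Δtᵢ = 15 × 6.2
      = 93 = 93.0 mm.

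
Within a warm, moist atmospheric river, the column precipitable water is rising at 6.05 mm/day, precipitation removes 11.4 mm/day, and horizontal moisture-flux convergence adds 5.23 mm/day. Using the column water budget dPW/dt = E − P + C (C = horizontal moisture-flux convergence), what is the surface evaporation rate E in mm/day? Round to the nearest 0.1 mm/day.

E ≈ 12.2 mm/day

dPW/dt = +6.05 mm/day.
E = dPW/dt + P − C = (+6.05) + 11.4 − (5.23) = 12.2 mm/day.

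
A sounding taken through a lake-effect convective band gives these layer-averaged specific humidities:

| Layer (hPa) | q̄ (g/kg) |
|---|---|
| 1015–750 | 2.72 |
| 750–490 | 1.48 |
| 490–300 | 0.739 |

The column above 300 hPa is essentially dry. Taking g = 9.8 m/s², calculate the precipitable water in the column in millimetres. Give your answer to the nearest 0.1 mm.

PW ≈ 12.7 mm

Precipitable water is the column-integrated vapour mass per unit area: PW = (1/g) Σ q̄ Δp, with q in kg/kg and Δp in Pa (1 kg/m² of water = 1 mm).
Layer 1015–750 hPa: Δp = 265 hPa = 26500 Pa, q̄ = 0.00272 kg/kg → 0.00272 × 26500 / 9.8 = 7.36 mm
Layer 750–490 hPa: Δp = 260 hPa = 26000 Pa, q̄ = 0.00148 kg/kg → 0.00148 × 26000 / 9.8 = 3.93 mm
Layer 490–300 hPa: Δp = 190 hPa = 19000 Pa, q̄ = 0.000739 kg/kg → 0.000739 × 19000 / 9.8 = 1.43 mm
PW = 7.36 + 3.93 + 1.43 = 12.72 ≈ 12.7 mm.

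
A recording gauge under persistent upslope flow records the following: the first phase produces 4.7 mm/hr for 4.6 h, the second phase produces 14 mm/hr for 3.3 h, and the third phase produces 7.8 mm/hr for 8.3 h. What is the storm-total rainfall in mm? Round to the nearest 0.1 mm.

Total = Σ Rᵢ Δtᵢ = 4.7 × 4.6 + 14 × 3.3 + 7.8 × 8.3
      = 21.62 + 46.2 + 64.74 = 132.6 mm.

total ≈ 132.6 mm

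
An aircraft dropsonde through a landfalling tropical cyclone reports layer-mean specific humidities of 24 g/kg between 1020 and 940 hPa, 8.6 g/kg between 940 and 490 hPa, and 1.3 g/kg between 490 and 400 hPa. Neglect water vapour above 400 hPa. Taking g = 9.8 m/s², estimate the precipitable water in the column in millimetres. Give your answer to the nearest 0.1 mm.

Precipitable water is the column-integrated vapour mass per unit area: PW = (1/g) Σ q̄ Δp, with q in kg/kg and Δp in Pa (1 kg/m² of water = 1 mm).
Layer 1020–940 hPa: Δp = 80 hPa = 8000 Pa, q̄ = 0.024 kg/kg → 0.024 × 8000 / 9.8 = 19.59 mm
Layer 940–490 hPa: Δp = 450 hPa = 45000 Pa, q̄ = 0.0086 kg/kg → 0.0086 × 45000 / 9.8 = 39.49 mm
Layer 490–400 hPa: Δp = 90 hPa = 9000 Pa, q̄ = 0.0013 kg/kg → 0.0013 × 9000 / 9.8 = 1.19 mm
PW = 19.59 + 39.49 + 1.19 = 60.27 ≈ 60.3 mm.

PW ≈ 60.3 mm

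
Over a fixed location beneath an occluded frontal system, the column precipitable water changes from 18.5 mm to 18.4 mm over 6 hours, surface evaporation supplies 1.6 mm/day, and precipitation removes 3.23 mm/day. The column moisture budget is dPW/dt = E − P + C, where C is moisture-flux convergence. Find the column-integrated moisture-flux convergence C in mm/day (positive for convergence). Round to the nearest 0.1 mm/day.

C ≈ 1.2 mm/day

dPW/dt = (18.4 − 18.5) mm / (6/24 day) = -0.400 mm/day.
C = dPW/dt − E + P = (-0.400) − 1.6 + 3.23 = 1.2 mm/day.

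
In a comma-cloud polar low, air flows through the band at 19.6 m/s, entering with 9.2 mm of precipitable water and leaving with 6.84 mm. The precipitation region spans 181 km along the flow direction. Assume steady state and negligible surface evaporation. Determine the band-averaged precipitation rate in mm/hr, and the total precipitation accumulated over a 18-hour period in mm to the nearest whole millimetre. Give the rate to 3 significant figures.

R ≈ 0.920 mm/hr; total ≈ 17 mm

Column moisture flux per unit crosswind length is F = V × PW.
Inflow: F_in = 19.6 × 9.2 = 180.32 mm·m/s
Outflow: F_out = 19.6 × 6.84 = 134.064 mm·m/s
Steady-state rate R = (F_in − F_out)/L = (180.32 − 134.064) / 181000 m = 2.556e-04 mm/s.
R = 2.556e-04 × 3600 = 0.920 mm/hr.
Over 18 h: total = 0.920 × 18 = 16.56 ≈ 17 mm.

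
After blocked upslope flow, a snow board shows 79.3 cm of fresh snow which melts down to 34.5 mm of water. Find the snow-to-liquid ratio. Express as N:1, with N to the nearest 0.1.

ratio ≈ 23.0

Ratio = snow depth / SWE = 793 mm / 34.5 mm = 23.0, i.e. 23.0:1.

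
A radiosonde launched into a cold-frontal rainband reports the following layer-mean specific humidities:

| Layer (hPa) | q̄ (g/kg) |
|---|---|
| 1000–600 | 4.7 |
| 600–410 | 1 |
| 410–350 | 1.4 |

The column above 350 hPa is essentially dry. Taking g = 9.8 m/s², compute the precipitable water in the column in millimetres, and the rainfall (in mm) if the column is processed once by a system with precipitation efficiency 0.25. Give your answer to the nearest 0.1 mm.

PW ≈ 22.0 mm; rainfall ≈ 5.5 mm

Precipitable water is the column-integrated vapour mass per unit area: PW = (1/g) Σ q̄ Δp, with q in kg/kg and Δp in Pa (1 kg/m² of water = 1 mm).
Layer 1000–600 hPa: Δp = 400 hPa = 40000 Pa, q̄ = 0.0047 kg/kg → 0.0047 × 40000 / 9.8 = 19.18 mm
Layer 600–410 hPa: Δp = 190 hPa = 19000 Pa, q̄ = 0.001 kg/kg → 0.001 × 19000 / 9.8 = 1.94 mm
Layer 410–350 hPa: Δp = 60 hPa = 6000 Pa, q̄ = 0.0014 kg/kg → 0.0014 × 6000 / 9.8 = 0.86 mm
PW = 19.18 + 1.94 + 0.86 = 21.98 ≈ 22.0 mm.
Rainfall = ε × PW = 0.25 × 22.0 = 5.5 mm.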